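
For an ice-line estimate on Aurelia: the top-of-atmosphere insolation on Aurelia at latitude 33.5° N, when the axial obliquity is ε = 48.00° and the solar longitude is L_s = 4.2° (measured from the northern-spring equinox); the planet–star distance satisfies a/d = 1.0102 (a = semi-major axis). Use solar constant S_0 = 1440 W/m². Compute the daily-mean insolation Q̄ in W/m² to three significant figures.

Q̄ ≈ 412 W/m²

Solar declination: sin δ = sin ε · sin L_s = sin 48.00° × sin 4.2° = 0.05443, so δ = +3.120°.
cos h₀ = −tan(+33.5°) tan(+3.120°) = -0.0361, h₀ = 1.6069 rad.
Bracket: h₀ sin ϕ sin δ + cos ϕ cos δ sin h₀ = 1.6069×0.55194×0.05443 + 0.83389×0.99852×0.99935 = 0.048275 + 0.832115 = 0.880390.
Inverse-square distance factor (a/d)² = 1.0102² = 1.020504.
Q̄ = (S_0/π) × 1.020504 × [bracket] = (1440/π) × 1.020504 × 0.880390 = 411.8 W/m².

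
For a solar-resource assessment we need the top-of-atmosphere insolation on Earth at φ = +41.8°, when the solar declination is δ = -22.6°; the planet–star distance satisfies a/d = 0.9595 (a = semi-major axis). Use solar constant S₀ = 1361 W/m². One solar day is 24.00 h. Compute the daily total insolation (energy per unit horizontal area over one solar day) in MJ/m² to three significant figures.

11.5 MJ/m²

cos H₀ = −tan(+41.8°) tan(-22.600°) = 0.3722, H₀ = 1.1894 rad.
Bracket: H₀ sin φ sin δ + cos φ cos δ sin H₀ = 1.1894×0.66653×-0.38430 + 0.74548×0.92321×0.92816 = -0.304662 + 0.638792 = 0.334130.
Inverse-square distance factor (a/d)² = 0.9595² = 0.920640.
Q̄ = (S₀/π) × 0.920640 × [bracket] = (1361/π) × 0.920640 × 0.334130 = 133.26 W/m².
Daily total = Q̄ × 24.00 h × 3600 s/h = 133.26 × 24.00 × 3600 / 10⁶ = 11.51 MJ/m².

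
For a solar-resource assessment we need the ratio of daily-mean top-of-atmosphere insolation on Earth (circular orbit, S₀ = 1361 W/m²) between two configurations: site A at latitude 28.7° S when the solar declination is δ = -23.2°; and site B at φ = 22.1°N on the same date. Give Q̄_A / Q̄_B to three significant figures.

— Configuration A (φ=-28.7°):
cos H₀ = −tan(-28.7°) tan(-23.200°) = -0.2347, H₀ = 1.8077 rad.
Bracket: H₀ sin φ sin δ + cos φ cos δ sin H₀ = 1.8077×-0.48022×-0.39394 + 0.87715×0.91914×0.97208 = 0.341977 + 0.783714 = 1.125691.
Q̄ = (S₀/π) × [bracket] = (1361/π) × 1.125691 = 487.67 W/m².
— Configuration B (φ=+22.1°):
cos H₀ = −tan(+22.1°) tan(-23.200°) = 0.1740, H₀ = 1.3959 rad.
Bracket: H₀ sin φ sin δ + cos φ cos δ sin H₀ = 1.3959×0.37622×-0.39394 + 0.92653×0.91914×0.98474 = -0.206884 + 0.838615 = 0.631731.
Q̄ = (S₀/π) × [bracket] = (1361/π) × 0.631731 = 273.68 W/m².
Ratio Q̄_A / Q̄_B = 487.67 / 273.68 = 1.782.

Q̄_A / Q̄_B ≈ 1.78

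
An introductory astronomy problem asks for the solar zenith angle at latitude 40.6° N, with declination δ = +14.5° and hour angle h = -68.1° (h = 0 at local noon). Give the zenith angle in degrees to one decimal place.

θ_z = 64.1°

cos θ_z = sin ϕ sin δ + cos ϕ cos δ cos h = 0.162941 + 0.274178 = 0.437119.
θ_z = arccos(0.437119) = 64.1°.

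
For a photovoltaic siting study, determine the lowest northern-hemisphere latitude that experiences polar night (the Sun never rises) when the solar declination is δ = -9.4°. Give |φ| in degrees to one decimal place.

Polar night requires cos H₀ = −tan φ tan δ ≥ 1, i.e. tan φ tan δ ≤ −1.
The boundary is |tan φ| · |tan δ| = 1, so |φ| = 90° − |δ| = 90° − 9.4° = 80.6° in the northern hemisphere.

|φ| = 80.6°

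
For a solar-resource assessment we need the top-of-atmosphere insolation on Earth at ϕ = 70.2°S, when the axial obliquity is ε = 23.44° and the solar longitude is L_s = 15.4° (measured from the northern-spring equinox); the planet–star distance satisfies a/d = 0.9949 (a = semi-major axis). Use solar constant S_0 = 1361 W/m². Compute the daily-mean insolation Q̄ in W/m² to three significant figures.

Solar declination: sin δ = sin ε · sin L_s = sin 23.44° × sin 15.4° = 0.10564, so δ = +6.064°.
cos h₀ = −tan(-70.2°) tan(+6.064°) = 0.2951, h₀ = 1.2713 rad.
Bracket: h₀ sin ϕ sin δ + cos ϕ cos δ sin h₀ = 1.2713×-0.94088×0.10564 + 0.33874×0.99440×0.95548 = -0.126360 + 0.321847 = 0.195487.
Inverse-square distance factor (a/d)² = 0.9949² = 0.989826.
Q̄ = (S_0/π) × 0.989826 × [bracket] = (1361/π) × 0.989826 × 0.195487 = 83.83 W/m².

Q̄ ≈ 83.8 W/m²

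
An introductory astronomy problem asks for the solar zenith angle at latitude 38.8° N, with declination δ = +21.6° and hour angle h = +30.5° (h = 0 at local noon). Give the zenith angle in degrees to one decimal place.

cos θ_z = sin φ sin δ + cos φ cos δ cos h = 0.230668 + 0.624345 = 0.855013.
θ_z = arccos(0.855013) = 31.2°.

θ_z = 31.2°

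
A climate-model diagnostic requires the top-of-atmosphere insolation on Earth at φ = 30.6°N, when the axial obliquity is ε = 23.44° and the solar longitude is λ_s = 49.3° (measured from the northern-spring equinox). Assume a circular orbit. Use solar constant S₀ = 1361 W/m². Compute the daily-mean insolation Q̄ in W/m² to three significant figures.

Solar declination: sin δ = sin ε · sin λ_s = sin 23.44° × sin 49.3° = 0.30158, so δ = +17.552°.
cos H₀ = −tan(+30.6°) tan(+17.552°) = -0.1871, H₀ = 1.7590 rad.
Bracket: H₀ sin φ sin δ + cos φ cos δ sin H₀ = 1.7590×0.50904×0.30158 + 0.86074×0.95344×0.98235 = 0.270035 + 0.806179 = 1.076214.
Q̄ = (S₀/π) × [bracket] = (1361/π) × 1.076214 = 466.2 W/m².

Q̄ ≈ 466 W/m²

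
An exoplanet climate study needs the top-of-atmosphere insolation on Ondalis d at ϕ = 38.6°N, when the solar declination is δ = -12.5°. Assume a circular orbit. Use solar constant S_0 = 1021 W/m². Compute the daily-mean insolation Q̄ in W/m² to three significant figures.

Q̄ ≈ 183 W/m²

cos h₀ = −tan(+38.6°) tan(-12.500°) = 0.1770, h₀ = 1.3929 rad.
Bracket: h₀ sin ϕ sin δ + cos ϕ cos δ sin h₀ = 1.3929×0.62388×-0.21644 + 0.78152×0.97630×0.98422 = -0.188087 + 0.750958 = 0.562871.
Q̄ = (S_0/π) × [bracket] = (1021/π) × 0.562871 = 182.9 W/m².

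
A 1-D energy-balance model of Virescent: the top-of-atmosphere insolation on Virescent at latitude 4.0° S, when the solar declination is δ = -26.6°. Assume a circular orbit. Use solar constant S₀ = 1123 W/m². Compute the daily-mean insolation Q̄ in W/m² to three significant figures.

cos H₀ = −tan(-4.0°) tan(-26.600°) = -0.0350, H₀ = 1.6058 rad.
Bracket: H₀ sin φ sin δ + cos φ cos δ sin H₀ = 1.6058×-0.06976×-0.44776 + 0.99756×0.89415×0.99939 = 0.050158 + 0.891424 = 0.941582.
Q̄ = (S₀/π) × [bracket] = (1123/π) × 0.941582 = 336.6 W/m².

Q̄ ≈ 337 W/m²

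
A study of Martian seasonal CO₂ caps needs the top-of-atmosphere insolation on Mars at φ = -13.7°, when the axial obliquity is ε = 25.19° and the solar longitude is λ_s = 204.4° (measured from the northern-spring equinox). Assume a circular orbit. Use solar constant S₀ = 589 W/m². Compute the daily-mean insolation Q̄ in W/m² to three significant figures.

Solar declination: sin δ = sin ε · sin λ_s = sin 25.19° × sin 204.4° = -0.17583, so δ = -10.127°.
cos H₀ = −tan(-13.7°) tan(-10.127°) = -0.0435, H₀ = 1.6144 rad.
Bracket: H₀ sin φ sin δ + cos φ cos δ sin H₀ = 1.6144×-0.23684×-0.17583 + 0.97155×0.98442×0.99905 = 0.067229 + 0.955505 = 1.022734.
Q̄ = (S₀/π) × [bracket] = (589/π) × 1.022734 = 191.7 W/m².

Q̄ ≈ 192 W/m²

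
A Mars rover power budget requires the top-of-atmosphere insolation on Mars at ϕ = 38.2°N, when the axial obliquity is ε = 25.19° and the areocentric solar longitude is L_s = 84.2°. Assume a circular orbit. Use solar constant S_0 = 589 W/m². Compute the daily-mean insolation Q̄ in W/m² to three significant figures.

Q̄ ≈ 220 W/m²

sin δ = sin 25.19° × sin 84.2° = 0.42344, so δ = +25.052°.
cos h₀ = −tan(+38.2°) tan(+25.052°) = -0.3678, h₀ = 1.9475 rad.
Bracket: h₀ sin ϕ sin δ + cos ϕ cos δ sin h₀ = 1.9475×0.61841×0.42344 + 0.78586×0.90592×0.92990 = 0.509971 + 0.662020 = 1.171991.
Q̄ = (S_0/π) × [bracket] = (589/π) × 1.171991 = 219.7 W/m².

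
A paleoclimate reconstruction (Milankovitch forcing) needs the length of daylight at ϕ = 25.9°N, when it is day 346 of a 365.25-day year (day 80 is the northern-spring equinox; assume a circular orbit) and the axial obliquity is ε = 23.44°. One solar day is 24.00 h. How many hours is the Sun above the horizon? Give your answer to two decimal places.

Solar longitude: L_s = 360° × (346 − 80)/365.25 = 262.177°.
sin δ = sin 23.44° × sin 262.177° = -0.39409, so δ = -23.209°.
cos h₀ = −tan ϕ · tan δ = −tan(+25.9°) × tan(-23.209°) = 0.2082, so h₀ = 1.3611 rad = 77.98°.
Daylight = 2h₀/(2π) × 24.00 h = (1.3611/π) × 24.00 = 10.40 h.

10.40 h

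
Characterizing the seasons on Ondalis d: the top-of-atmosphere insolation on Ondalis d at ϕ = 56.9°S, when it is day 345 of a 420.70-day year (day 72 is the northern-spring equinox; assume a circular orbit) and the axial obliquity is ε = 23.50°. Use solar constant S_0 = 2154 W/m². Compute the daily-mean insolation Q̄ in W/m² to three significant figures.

Q̄ ≈ 693 W/m²

Solar longitude: L_s = 360° × (345 − 72)/420.70 = 233.611°.
sin δ = sin 23.50° × sin 233.611° = -0.32099, so δ = -18.723°.
cos h₀ = −tan(-56.9°) tan(-18.723°) = -0.5199, h₀ = 2.1176 rad.
Bracket: h₀ sin ϕ sin δ + cos ϕ cos δ sin h₀ = 2.1176×-0.83772×-0.32099 + 0.54610×0.94708×0.85422 = 0.569422 + 0.441803 = 1.011225.
Q̄ = (S_0/π) × [bracket] = (2154/π) × 1.011225 = 693.3 W/m².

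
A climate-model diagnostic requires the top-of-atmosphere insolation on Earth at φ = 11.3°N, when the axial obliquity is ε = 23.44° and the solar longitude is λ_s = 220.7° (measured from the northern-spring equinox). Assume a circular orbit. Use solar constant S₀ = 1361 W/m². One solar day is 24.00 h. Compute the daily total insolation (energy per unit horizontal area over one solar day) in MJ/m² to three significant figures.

32.5 MJ/m²

Solar declination: sin δ = sin ε · sin λ_s = sin 23.44° × sin 220.7° = -0.25940, so δ = -15.034°.
cos H₀ = −tan(+11.3°) tan(-15.034°) = 0.0537, H₀ = 1.5171 rad.
Bracket: H₀ sin φ sin δ + cos φ cos δ sin H₀ = 1.5171×0.19595×-0.25940 + 0.98061×0.96577×0.99856 = -0.077113 + 0.945680 = 0.868567.
Q̄ = (S₀/π) × [bracket] = (1361/π) × 0.868567 = 376.28 W/m².
Daily total = Q̄ × 24.00 h × 3600 s/h = 376.28 × 24.00 × 3600 / 10⁶ = 32.51 MJ/m².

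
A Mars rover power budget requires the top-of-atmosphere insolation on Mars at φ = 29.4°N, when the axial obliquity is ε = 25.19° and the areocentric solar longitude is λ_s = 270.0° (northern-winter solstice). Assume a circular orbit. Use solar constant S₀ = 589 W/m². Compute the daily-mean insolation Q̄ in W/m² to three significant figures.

Q̄ ≈ 91.5 W/m²

sin δ = sin 25.19° × sin 270.0° = -0.42562, so δ = -25.190°.
cos H₀ = −tan(+29.4°) tan(-25.190°) = 0.2650, H₀ = 1.3026 rad.
Bracket: H₀ sin φ sin δ + cos φ cos δ sin H₀ = 1.3026×0.49090×-0.42562 + 0.87121×0.90490×0.96424 = -0.272161 + 0.760166 = 0.488005.
Q̄ = (S₀/π) × [bracket] = (589/π) × 0.488005 = 91.49 W/m².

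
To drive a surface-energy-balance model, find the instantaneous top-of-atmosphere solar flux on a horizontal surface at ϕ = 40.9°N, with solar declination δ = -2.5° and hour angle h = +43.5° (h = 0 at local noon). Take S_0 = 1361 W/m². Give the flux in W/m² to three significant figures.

707 W/m²

cos θ_z = sin ϕ sin δ + cos ϕ cos δ cos h = -0.028559 + 0.547755 = 0.519196.
Flux = S_0 · cos θ_z = 1361 × 0.519196 = 706.6 W/m².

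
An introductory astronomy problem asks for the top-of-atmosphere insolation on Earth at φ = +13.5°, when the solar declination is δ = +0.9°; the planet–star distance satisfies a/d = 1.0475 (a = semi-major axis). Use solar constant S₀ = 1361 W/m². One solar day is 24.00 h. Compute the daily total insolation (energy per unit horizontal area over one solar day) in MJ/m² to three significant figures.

40.2 MJ/m²

cos H₀ = −tan(+13.5°) tan(+0.900°) = -0.0038, H₀ = 1.5746 rad.
Bracket: H₀ sin φ sin δ + cos φ cos δ sin H₀ = 1.5746×0.23345×0.01571 + 0.97237×0.99988×0.99999 = 0.005775 + 0.972244 = 0.978019.
Inverse-square distance factor (a/d)² = 1.0475² = 1.097256.
Q̄ = (S₀/π) × 1.097256 × [bracket] = (1361/π) × 1.097256 × 0.978019 = 464.90 W/m².
Daily total = Q̄ × 24.00 h × 3600 s/h = 464.90 × 24.00 × 3600 / 10⁶ = 40.17 MJ/m².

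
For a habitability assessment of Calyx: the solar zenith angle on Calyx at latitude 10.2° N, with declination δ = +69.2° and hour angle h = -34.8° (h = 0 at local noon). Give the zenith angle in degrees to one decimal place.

cos θ_z = sin φ sin δ + cos φ cos δ cos h = 0.165543 + 0.286987 = 0.452530.
θ_z = arccos(0.452530) = 63.1°.

θ_z = 63.1°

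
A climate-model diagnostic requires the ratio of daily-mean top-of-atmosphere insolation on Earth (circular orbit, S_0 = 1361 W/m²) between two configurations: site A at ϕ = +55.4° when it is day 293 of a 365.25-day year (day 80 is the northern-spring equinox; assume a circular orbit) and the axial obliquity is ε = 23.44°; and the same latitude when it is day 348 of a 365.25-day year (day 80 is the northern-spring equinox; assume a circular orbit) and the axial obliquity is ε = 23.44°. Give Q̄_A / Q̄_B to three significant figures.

— Configuration A (ϕ=+55.4°):
Solar longitude: L_s = 360° × (293 − 80)/365.25 = 209.938°.
sin δ = sin 23.44° × sin 209.938° = -0.19852, so δ = -11.451°.
cos h₀ = −tan(+55.4°) tan(-11.451°) = 0.2936, h₀ = 1.2728 rad.
Bracket: h₀ sin ϕ sin δ + cos ϕ cos δ sin h₀ = 1.2728×0.82314×-0.19852 + 0.56784×0.98010×0.95592 = -0.207988 + 0.532008 = 0.324020.
Q̄ = (S_0/π) × [bracket] = (1361/π) × 0.324020 = 140.37 W/m².
— Configuration B (ϕ=+55.4°):
Solar longitude: L_s = 360° × (348 − 80)/365.25 = 264.148°.
sin δ = sin 23.44° × sin 264.148° = -0.39572, so δ = -23.311°.
cos h₀ = −tan(+55.4°) tan(-23.311°) = 0.6246, h₀ = 0.8962 rad.
Bracket: h₀ sin ϕ sin δ + cos ϕ cos δ sin h₀ = 0.8962×0.82314×-0.39572 + 0.56784×0.91837×0.78094 = -0.291922 + 0.407250 = 0.115328.
Q̄ = (S_0/π) × [bracket] = (1361/π) × 0.115328 = 49.962 W/m².
Ratio Q̄_A / Q̄_B = 140.37 / 49.962 = 2.810.

Q̄_A / Q̄_B ≈ 2.81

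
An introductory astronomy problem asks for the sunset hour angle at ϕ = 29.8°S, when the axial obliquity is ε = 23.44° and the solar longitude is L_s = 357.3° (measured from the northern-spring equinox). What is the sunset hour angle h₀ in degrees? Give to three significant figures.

h₀ = 90.6°

Solar declination: sin δ = sin ε · sin L_s = sin 23.44° × sin 357.3° = -0.01874, so δ = -1.074°.
cos h₀ = −tan ϕ · tan δ = −tan(-29.8°) × tan(-1.074°) = -0.0107, so h₀ = 1.5815 rad = 90.61°.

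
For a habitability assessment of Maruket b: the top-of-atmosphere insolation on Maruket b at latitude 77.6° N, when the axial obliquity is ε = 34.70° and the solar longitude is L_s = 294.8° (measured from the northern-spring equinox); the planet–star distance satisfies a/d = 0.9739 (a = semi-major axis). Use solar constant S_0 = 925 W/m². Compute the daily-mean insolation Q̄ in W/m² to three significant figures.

Solar declination: sin δ = sin ε · sin L_s = sin 34.70° × sin 294.8° = -0.51678, so δ = -31.116°.
cos h₀ = −tan(+77.6°) tan(-31.116°) = 2.7455 ≥ 1 ⇒ polar night, h₀ = 0 and Q̄ = 0.
Inverse-square distance factor (a/d)² = 0.9739² = 0.948481.

Q̄ ≈ 0.00 W/m²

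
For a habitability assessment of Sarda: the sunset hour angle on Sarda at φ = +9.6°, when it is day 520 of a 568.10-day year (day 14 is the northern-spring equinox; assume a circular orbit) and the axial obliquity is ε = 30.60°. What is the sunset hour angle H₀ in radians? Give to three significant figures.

H₀ = 1.51 rad

Solar longitude: λ_s = 360° × (520 − 14)/568.10 = 320.648°.
sin δ = sin 30.60° × sin 320.648° = -0.32278, so δ = -18.831°.
cos H₀ = −tan φ · tan δ = −tan(+9.6°) × tan(-18.831°) = 0.0577, so H₀ = 1.5131 rad = 86.69°.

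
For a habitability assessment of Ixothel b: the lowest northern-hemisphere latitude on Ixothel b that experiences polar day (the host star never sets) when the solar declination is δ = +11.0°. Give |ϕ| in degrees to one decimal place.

Polar day requires cos h₀ = −tan ϕ tan δ ≤ −1, i.e. tan ϕ tan δ ≥ 1.
The boundary is |tan ϕ| · |tan δ| = 1, so |ϕ| = 90° − |δ| = 90° − 11.0° = 79.0° in the northern hemisphere.

|ϕ| = 79.0°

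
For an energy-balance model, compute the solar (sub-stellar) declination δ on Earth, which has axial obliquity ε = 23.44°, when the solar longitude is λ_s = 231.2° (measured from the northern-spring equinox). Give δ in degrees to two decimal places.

sin δ = sin ε · sin λ_s = sin 23.44° × sin 231.2° = -0.310012.
δ = arcsin(-0.310012) = -18.06°.

δ = -18.06°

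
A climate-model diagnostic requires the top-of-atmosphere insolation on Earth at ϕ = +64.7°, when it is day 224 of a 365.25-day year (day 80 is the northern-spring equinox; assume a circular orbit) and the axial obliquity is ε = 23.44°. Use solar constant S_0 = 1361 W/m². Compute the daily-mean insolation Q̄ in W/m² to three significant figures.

Solar longitude: L_s = 360° × (224 − 80)/365.25 = 141.930°.
sin δ = sin 23.44° × sin 141.930° = 0.24528, so δ = +14.199°.
cos h₀ = −tan(+64.7°) tan(+14.199°) = -0.5353, h₀ = 2.1356 rad.
Bracket: h₀ sin ϕ sin δ + cos ϕ cos δ sin h₀ = 2.1356×0.90408×0.24528 + 0.42736×0.96945×0.84469 = 0.473575 + 0.349959 = 0.823534.
Q̄ = (S_0/π) × [bracket] = (1361/π) × 0.823534 = 356.8 W/m².

Q̄ ≈ 357 W/m²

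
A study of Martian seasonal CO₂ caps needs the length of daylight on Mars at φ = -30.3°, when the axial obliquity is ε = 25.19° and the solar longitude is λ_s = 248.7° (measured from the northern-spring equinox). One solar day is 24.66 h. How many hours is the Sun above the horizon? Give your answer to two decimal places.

Solar declination: sin δ = sin ε · sin λ_s = sin 25.19° × sin 248.7° = -0.39655, so δ = -23.363°.
cos H₀ = −tan φ · tan δ = −tan(-30.3°) × tan(-23.363°) = -0.2524, so H₀ = 1.8260 rad = 104.62°.
Daylight = 2H₀/(2π) × 24.66 h = (1.8260/π) × 24.66 = 14.33 h.

14.33 h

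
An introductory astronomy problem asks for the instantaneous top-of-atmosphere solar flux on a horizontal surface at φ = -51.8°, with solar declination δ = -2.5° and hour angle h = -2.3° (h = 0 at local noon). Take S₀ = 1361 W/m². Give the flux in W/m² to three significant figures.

cos θ_z = sin φ sin δ + cos φ cos δ cos h = 0.034279 + 0.617322 = 0.651601.
Flux = S₀ · cos θ_z = 1361 × 0.651601 = 886.8 W/m².

887 W/m²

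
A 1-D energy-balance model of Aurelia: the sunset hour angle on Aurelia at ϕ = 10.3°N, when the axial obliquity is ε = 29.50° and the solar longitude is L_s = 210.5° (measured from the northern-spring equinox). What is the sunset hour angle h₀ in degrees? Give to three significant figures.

Solar declination: sin δ = sin ε · sin L_s = sin 29.50° × sin 210.5° = -0.24992, so δ = -14.473°.
cos h₀ = −tan ϕ · tan δ = −tan(+10.3°) × tan(-14.473°) = 0.0469, so h₀ = 1.5239 rad = 87.31°.

h₀ = 87.3°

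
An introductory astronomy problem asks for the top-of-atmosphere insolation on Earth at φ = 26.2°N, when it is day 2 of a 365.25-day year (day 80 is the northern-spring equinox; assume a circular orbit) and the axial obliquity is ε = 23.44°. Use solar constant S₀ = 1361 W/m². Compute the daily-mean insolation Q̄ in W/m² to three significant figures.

Q̄ ≈ 250 W/m²

Solar longitude: λ_s = 360° × (2 − 80)/365.25 = -76.879°, i.e. -76.879° + 360° = 283.121°.
sin δ = sin 23.44° × sin 283.121° = -0.38740, so δ = -22.793°.
cos H₀ = −tan(+26.2°) tan(-22.793°) = 0.2068, H₀ = 1.3625 rad.
Bracket: H₀ sin φ sin δ + cos φ cos δ sin H₀ = 1.3625×0.44151×-0.38740 + 0.89726×0.92191×0.97839 = -0.233043 + 0.809317 = 0.576274.
Q̄ = (S₀/π) × [bracket] = (1361/π) × 0.576274 = 249.7 W/m².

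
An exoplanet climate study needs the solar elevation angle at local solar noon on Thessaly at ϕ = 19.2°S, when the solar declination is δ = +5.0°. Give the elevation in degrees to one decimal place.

At local noon the hour angle is zero, so the zenith angle equals |ϕ − δ| = |-19.2° − (+5.000°)| = 24.200°.
Elevation = 90° − 24.200° = 65.8°.

65.8°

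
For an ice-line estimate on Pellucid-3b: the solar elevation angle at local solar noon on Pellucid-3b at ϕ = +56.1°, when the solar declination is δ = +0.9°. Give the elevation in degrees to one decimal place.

34.8°

At local noon the hour angle is zero, so the zenith angle equals |ϕ − δ| = |+56.1° − (+0.900°)| = 55.200°.
Elevation = 90° − 55.200° = 34.8°.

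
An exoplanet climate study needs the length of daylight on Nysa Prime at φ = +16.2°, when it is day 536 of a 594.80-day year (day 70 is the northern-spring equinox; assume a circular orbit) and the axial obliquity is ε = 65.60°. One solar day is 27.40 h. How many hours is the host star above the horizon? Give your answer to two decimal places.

8.42 h

Solar longitude: λ_s = 360° × (536 − 70)/594.80 = 282.044°.
sin δ = sin 65.60° × sin 282.044° = -0.89064, so δ = -62.953°.
cos H₀ = −tan φ · tan δ = −tan(+16.2°) × tan(-62.953°) = 0.5690, so H₀ = 0.9655 rad = 55.32°.
Daylight = 2H₀/(2π) × 27.40 h = (0.9655/π) × 27.40 = 8.42 h.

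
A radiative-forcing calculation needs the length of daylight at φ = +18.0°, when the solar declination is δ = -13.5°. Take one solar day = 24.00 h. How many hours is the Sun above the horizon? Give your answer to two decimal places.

11.40 h

cos H₀ = −tan φ · tan δ = −tan(+18.0°) × tan(-13.500°) = 0.0780, so H₀ = 1.4927 rad = 85.53°.
Daylight = 2H₀/(2π) × 24.00 h = (1.4927/π) × 24.00 = 11.40 h.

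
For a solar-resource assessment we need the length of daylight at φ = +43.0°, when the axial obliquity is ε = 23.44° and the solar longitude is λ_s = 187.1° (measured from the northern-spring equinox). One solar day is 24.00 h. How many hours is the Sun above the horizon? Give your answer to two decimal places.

Solar declination: sin δ = sin ε · sin λ_s = sin 23.44° × sin 187.1° = -0.04917, so δ = -2.818°.
cos H₀ = −tan φ · tan δ = −tan(+43.0°) × tan(-2.818°) = 0.0459, so H₀ = 1.5249 rad = 87.37°.
Daylight = 2H₀/(2π) × 24.00 h = (1.5249/π) × 24.00 = 11.65 h.

11.65 h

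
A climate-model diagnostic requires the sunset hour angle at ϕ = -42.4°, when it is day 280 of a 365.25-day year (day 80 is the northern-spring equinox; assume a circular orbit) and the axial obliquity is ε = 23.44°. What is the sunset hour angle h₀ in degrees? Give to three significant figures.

h₀ = 96.2°

Solar longitude: L_s = 360° × (280 − 80)/365.25 = 197.125°.
sin δ = sin 23.44° × sin 197.125° = -0.11713, so δ = -6.727°.
cos h₀ = −tan ϕ · tan δ = −tan(-42.4°) × tan(-6.727°) = -0.1077, so h₀ = 1.6787 rad = 96.18°.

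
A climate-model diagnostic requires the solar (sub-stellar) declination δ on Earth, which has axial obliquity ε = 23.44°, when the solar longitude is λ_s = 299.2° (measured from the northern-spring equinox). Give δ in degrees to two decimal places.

sin δ = sin ε · sin λ_s = sin 23.44° × sin 299.2° = -0.347238.
δ = arcsin(-0.347238) = -20.32°.

δ = -20.32°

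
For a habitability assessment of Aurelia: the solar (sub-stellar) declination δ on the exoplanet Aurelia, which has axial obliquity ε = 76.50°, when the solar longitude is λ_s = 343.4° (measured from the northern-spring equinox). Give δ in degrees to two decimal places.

δ = -16.13°

sin δ = sin ε · sin λ_s = sin 76.50° × sin 343.4° = -0.277795.
δ = arcsin(-0.277795) = -16.13°.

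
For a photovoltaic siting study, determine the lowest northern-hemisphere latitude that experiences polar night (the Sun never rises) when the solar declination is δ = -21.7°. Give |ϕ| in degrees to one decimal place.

|ϕ| = 68.3°

Polar night requires cos h₀ = −tan ϕ tan δ ≥ 1, i.e. tan ϕ tan δ ≤ −1.
The boundary is |tan ϕ| · |tan δ| = 1, so |ϕ| = 90° − |δ| = 90° − 21.7° = 68.3° in the northern hemisphere.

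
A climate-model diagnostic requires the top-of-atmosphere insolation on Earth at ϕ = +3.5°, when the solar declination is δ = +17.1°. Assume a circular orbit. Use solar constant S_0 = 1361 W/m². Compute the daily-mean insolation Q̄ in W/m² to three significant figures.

Q̄ ≈ 426 W/m²

cos h₀ = −tan(+3.5°) tan(+17.100°) = -0.0188, h₀ = 1.5896 rad.
Bracket: h₀ sin ϕ sin δ + cos ϕ cos δ sin h₀ = 1.5896×0.06105×0.29404 + 0.99813×0.95579×0.99982 = 0.028535 + 0.953831 = 0.982366.
Q̄ = (S_0/π) × [bracket] = (1361/π) × 0.982366 = 425.6 W/m².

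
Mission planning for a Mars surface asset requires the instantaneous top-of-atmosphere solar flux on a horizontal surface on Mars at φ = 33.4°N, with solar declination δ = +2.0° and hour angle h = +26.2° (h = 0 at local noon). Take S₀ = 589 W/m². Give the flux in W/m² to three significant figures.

452 W/m²

cos θ_z = sin φ sin δ + cos φ cos δ cos h = 0.019212 + 0.748618 = 0.767830.
Flux = S₀ · cos θ_z = 589 × 0.767830 = 452.3 W/m².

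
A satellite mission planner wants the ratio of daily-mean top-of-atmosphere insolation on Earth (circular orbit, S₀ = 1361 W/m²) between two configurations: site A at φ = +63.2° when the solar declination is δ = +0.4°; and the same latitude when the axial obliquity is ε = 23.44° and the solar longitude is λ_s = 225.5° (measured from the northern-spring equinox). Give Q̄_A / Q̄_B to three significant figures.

— Configuration A (φ=+63.2°):
cos H₀ = −tan(+63.2°) tan(+0.400°) = -0.0138, H₀ = 1.5846 rad.
Bracket: H₀ sin φ sin δ + cos φ cos δ sin H₀ = 1.5846×0.89259×0.00698 + 0.45088×0.99998×0.99990 = 0.009872 + 0.450826 = 0.460698.
Q̄ = (S₀/π) × [bracket] = (1361/π) × 0.460698 = 199.58 W/m².
— Configuration B (φ=+63.2°):
Solar declination: sin δ = sin ε · sin λ_s = sin 23.44° × sin 225.5° = -0.28372, so δ = -16.483°.
cos H₀ = −tan(+63.2°) tan(-16.483°) = 0.5857, H₀ = 0.9450 rad.
Bracket: H₀ sin φ sin δ + cos φ cos δ sin H₀ = 0.9450×0.89259×-0.28372 + 0.45088×0.95891×0.81049 = -0.239317 + 0.350418 = 0.111101.
Q̄ = (S₀/π) × [bracket] = (1361/π) × 0.111101 = 48.131 W/m².
Ratio Q̄_A / Q̄_B = 199.58 / 48.131 = 4.147.

Q̄_A / Q̄_B ≈ 4.15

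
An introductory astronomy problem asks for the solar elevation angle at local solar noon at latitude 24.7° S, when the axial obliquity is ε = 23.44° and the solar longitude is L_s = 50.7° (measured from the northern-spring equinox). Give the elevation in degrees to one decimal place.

47.4°

Solar declination: sin δ = sin ε · sin L_s = sin 23.44° × sin 50.7° = 0.30782, so δ = +17.928°.
At local noon the hour angle is zero, so the zenith angle equals |ϕ − δ| = |-24.7° − (+17.928°)| = 42.628°.
Elevation = 90° − 42.628° = 47.4°.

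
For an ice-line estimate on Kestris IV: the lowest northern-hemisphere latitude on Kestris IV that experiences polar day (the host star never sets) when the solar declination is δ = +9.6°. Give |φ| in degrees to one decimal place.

Polar day requires cos H₀ = −tan φ tan δ ≤ −1, i.e. tan φ tan δ ≥ 1.
The boundary is |tan φ| · |tan δ| = 1, so |φ| = 90° − |δ| = 90° − 9.6° = 80.4° in the northern hemisphere.

|φ| = 80.4°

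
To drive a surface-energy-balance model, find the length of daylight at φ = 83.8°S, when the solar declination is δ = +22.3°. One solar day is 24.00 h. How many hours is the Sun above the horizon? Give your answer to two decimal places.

0.00 h

cos H₀ = −tan φ · tan δ = 3.7753 ≥ 1, so the Sun never rises (polar night) and H₀ = 0.
Daylight = 2H₀/(2π) × 24.00 h = (0.0000/π) × 24.00 = 0.00 h.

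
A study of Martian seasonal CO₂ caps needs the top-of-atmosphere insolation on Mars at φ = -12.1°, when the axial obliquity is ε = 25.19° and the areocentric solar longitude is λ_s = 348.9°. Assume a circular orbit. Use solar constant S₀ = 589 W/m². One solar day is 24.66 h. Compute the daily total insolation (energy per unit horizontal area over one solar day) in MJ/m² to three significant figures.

16.7 MJ/m²

sin δ = sin 25.19° × sin 348.9° = -0.08194, so δ = -4.700°.
cos H₀ = −tan(-12.1°) tan(-4.700°) = -0.0176, H₀ = 1.5884 rad.
Bracket: H₀ sin φ sin δ + cos φ cos δ sin H₀ = 1.5884×-0.20962×-0.08194 + 0.97778×0.99664×0.99984 = 0.027283 + 0.974339 = 1.001622.
Q̄ = (S₀/π) × [bracket] = (589/π) × 1.001622 = 187.79 W/m².
Daily total = Q̄ × 24.66 h × 3600 s/h = 187.79 × 24.66 × 3600 / 10⁶ = 16.67 MJ/m².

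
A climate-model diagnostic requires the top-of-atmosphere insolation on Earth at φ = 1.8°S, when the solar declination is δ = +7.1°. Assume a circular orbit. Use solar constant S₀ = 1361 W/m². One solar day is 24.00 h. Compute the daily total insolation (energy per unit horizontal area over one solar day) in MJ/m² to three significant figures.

36.9 MJ/m²

cos H₀ = −tan(-1.8°) tan(+7.100°) = 0.0039, H₀ = 1.5669 rad.
Bracket: H₀ sin φ sin δ + cos φ cos δ sin H₀ = 1.5669×-0.03141×0.12360 + 0.99951×0.99233×0.99999 = -0.006083 + 0.991834 = 0.985751.
Q̄ = (S₀/π) × [bracket] = (1361/π) × 0.985751 = 427.05 W/m².
Daily total = Q̄ × 24.00 h × 3600 s/h = 427.05 × 24.00 × 3600 / 10⁶ = 36.90 MJ/m².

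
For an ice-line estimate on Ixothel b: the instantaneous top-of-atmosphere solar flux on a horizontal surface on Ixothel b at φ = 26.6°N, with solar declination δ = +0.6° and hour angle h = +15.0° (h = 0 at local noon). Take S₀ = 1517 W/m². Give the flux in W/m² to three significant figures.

1.32e+03 W/m²

cos θ_z = sin φ sin δ + cos φ cos δ cos h = 0.004689 + 0.863639 = 0.868328.
Flux = S₀ · cos θ_z = 1517 × 0.868328 = 1317 W/m².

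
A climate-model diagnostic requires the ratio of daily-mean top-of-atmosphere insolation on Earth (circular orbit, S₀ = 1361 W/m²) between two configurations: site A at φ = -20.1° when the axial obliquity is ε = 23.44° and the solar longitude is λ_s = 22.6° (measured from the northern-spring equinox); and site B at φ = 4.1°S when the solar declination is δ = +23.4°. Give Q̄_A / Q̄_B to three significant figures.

Q̄_A / Q̄_B ≈ 0.972

— Configuration A (φ=-20.1°):
Solar declination: sin δ = sin ε · sin λ_s = sin 23.44° × sin 22.6° = 0.15287, so δ = +8.793°.
cos H₀ = −tan(-20.1°) tan(+8.793°) = 0.0566, H₀ = 1.5142 rad.
Bracket: H₀ sin φ sin δ + cos φ cos δ sin H₀ = 1.5142×-0.34366×0.15287 + 0.93909×0.98825×0.99840 = -0.079549 + 0.926571 = 0.847022.
Q̄ = (S₀/π) × [bracket] = (1361/π) × 0.847022 = 366.95 W/m².
— Configuration B (φ=-4.1°):
cos H₀ = −tan(-4.1°) tan(+23.400°) = 0.0310, H₀ = 1.5398 rad.
Bracket: H₀ sin φ sin δ + cos φ cos δ sin H₀ = 1.5398×-0.07150×0.39715 + 0.99744×0.91775×0.99952 = -0.043725 + 0.914961 = 0.871236.
Q̄ = (S₀/π) × [bracket] = (1361/π) × 0.871236 = 377.44 W/m².
Ratio Q̄_A / Q̄_B = 366.95 / 377.44 = 0.9722.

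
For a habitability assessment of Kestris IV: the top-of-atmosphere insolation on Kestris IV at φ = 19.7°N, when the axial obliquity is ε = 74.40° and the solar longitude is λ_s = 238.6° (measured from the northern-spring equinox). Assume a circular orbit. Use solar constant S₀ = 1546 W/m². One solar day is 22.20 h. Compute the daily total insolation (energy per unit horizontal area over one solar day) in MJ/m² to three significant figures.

6.85 MJ/m²

Solar declination: sin δ = sin ε · sin λ_s = sin 74.40° × sin 238.6° = -0.82211, so δ = -55.296°.
cos H₀ = −tan(+19.7°) tan(-55.296°) = 0.5170, H₀ = 1.0274 rad.
Bracket: H₀ sin φ sin δ + cos φ cos δ sin H₀ = 1.0274×0.33710×-0.82211 + 0.94147×0.56933×0.85597 = -0.284727 + 0.458806 = 0.174079.
Q̄ = (S₀/π) × [bracket] = (1546/π) × 0.174079 = 85.666 W/m².
Daily total = Q̄ × 22.20 h × 3600 s/h = 85.666 × 22.20 × 3600 / 10⁶ = 6.846 MJ/m².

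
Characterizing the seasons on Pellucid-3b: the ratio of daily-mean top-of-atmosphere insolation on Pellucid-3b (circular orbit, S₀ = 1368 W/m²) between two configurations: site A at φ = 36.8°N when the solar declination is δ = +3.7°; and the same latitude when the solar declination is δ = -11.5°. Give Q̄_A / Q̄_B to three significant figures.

— Configuration A (φ=+36.8°):
cos H₀ = −tan(+36.8°) tan(+3.700°) = -0.0484, H₀ = 1.6192 rad.
Bracket: H₀ sin φ sin δ + cos φ cos δ sin H₀ = 1.6192×0.59902×0.06453 + 0.80073×0.99792×0.99883 = 0.062590 + 0.798130 = 0.860720.
Q̄ = (S₀/π) × [bracket] = (1368/π) × 0.860720 = 374.80 W/m².
— Configuration B (φ=+36.8°):
cos H₀ = −tan(+36.8°) tan(-11.500°) = 0.1522, H₀ = 1.4180 rad.
Bracket: H₀ sin φ sin δ + cos φ cos δ sin H₀ = 1.4180×0.59902×-0.19937 + 0.80073×0.97992×0.98835 = -0.169347 + 0.775510 = 0.606163.
Q̄ = (S₀/π) × [bracket] = (1368/π) × 0.606163 = 263.95 W/m².
Ratio Q̄_A / Q̄_B = 374.80 / 263.95 = 1.420.

Q̄_A / Q̄_B ≈ 1.42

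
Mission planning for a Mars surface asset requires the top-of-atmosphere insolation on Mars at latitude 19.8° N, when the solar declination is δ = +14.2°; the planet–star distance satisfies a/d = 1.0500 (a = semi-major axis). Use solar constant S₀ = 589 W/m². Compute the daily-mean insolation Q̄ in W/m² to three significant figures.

cos H₀ = −tan(+19.8°) tan(+14.200°) = -0.0911, H₀ = 1.6620 rad.
Bracket: H₀ sin φ sin δ + cos φ cos δ sin H₀ = 1.6620×0.33874×0.24531 + 0.94088×0.96945×0.99584 = 0.138106 + 0.908342 = 1.046448.
Inverse-square distance factor (a/d)² = 1.0500² = 1.102500.
Q̄ = (S₀/π) × 1.102500 × [bracket] = (589/π) × 1.102500 × 1.046448 = 216.3 W/m².

Q̄ ≈ 216 W/m²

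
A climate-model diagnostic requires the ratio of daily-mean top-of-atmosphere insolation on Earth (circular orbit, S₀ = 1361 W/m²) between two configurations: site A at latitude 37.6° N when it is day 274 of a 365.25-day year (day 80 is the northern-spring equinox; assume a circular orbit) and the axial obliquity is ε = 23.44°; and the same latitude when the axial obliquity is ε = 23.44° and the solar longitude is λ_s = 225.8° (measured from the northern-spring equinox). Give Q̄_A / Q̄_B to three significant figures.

Q̄_A / Q̄_B ≈ 1.42

— Configuration A (φ=+37.6°):
Solar longitude: λ_s = 360° × (274 − 80)/365.25 = 191.211°.
sin δ = sin 23.44° × sin 191.211° = -0.07734, so δ = -4.436°.
cos H₀ = −tan(+37.6°) tan(-4.436°) = 0.0597, H₀ = 1.5110 rad.
Bracket: H₀ sin φ sin δ + cos φ cos δ sin H₀ = 1.5110×0.61015×-0.07734 + 0.79229×0.99700×0.99821 = -0.071303 + 0.788499 = 0.717196.
Q̄ = (S₀/π) × [bracket] = (1361/π) × 0.717196 = 310.70 W/m².
— Configuration B (φ=+37.6°):
Solar declination: sin δ = sin ε · sin λ_s = sin 23.44° × sin 225.8° = -0.28518, so δ = -16.570°.
cos H₀ = −tan(+37.6°) tan(-16.570°) = 0.2291, H₀ = 1.3396 rad.
Bracket: H₀ sin φ sin δ + cos φ cos δ sin H₀ = 1.3396×0.61015×-0.28518 + 0.79229×0.95847×0.97340 = -0.233094 + 0.739187 = 0.506093.
Q̄ = (S₀/π) × [bracket] = (1361/π) × 0.506093 = 219.25 W/m².
Ratio Q̄_A / Q̄_B = 310.70 / 219.25 = 1.417.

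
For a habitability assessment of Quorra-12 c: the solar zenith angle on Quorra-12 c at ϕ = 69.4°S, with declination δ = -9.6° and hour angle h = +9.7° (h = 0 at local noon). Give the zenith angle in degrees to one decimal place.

θ_z = 60.1°

cos θ_z = sin ϕ sin δ + cos ϕ cos δ cos h = 0.156105 + 0.341955 = 0.498060.
θ_z = arccos(0.498060) = 60.1°.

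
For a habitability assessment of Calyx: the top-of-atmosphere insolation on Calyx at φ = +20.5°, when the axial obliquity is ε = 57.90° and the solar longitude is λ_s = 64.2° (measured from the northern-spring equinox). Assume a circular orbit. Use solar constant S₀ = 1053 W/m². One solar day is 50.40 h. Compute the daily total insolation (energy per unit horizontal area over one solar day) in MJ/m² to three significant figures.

Solar declination: sin δ = sin ε · sin λ_s = sin 57.90° × sin 64.2° = 0.76268, so δ = +49.701°.
cos H₀ = −tan(+20.5°) tan(+49.701°) = -0.4409, H₀ = 2.0274 rad.
Bracket: H₀ sin φ sin δ + cos φ cos δ sin H₀ = 2.0274×0.35021×0.76268 + 0.93667×0.64678×0.89756 = 0.541515 + 0.543759 = 1.085274.
Q̄ = (S₀/π) × [bracket] = (1053/π) × 1.085274 = 363.76 W/m².
Daily total = Q̄ × 50.40 h × 3600 s/h = 363.76 × 50.40 × 3600 / 10⁶ = 66.00 MJ/m².

66.0 MJ/m²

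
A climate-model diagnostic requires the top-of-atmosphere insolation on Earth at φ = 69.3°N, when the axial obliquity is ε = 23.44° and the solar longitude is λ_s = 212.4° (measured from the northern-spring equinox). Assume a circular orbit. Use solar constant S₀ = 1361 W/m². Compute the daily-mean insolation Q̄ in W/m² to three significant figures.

Solar declination: sin δ = sin ε · sin λ_s = sin 23.44° × sin 212.4° = -0.21315, so δ = -12.307°.
cos H₀ = −tan(+69.3°) tan(-12.307°) = 0.5773, H₀ = 0.9553 rad.
Bracket: H₀ sin φ sin δ + cos φ cos δ sin H₀ = 0.9553×0.93544×-0.21315 + 0.35347×0.97702×0.81650 = -0.190476 + 0.281976 = 0.091500.
Q̄ = (S₀/π) × [bracket] = (1361/π) × 0.091500 = 39.64 W/m².

Q̄ ≈ 39.6 W/m²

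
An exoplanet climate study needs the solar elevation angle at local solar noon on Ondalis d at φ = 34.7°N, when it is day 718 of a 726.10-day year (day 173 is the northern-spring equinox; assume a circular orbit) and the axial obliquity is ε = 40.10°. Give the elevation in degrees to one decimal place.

Solar longitude: λ_s = 360° × (718 − 173)/726.10 = 270.211°.
sin δ = sin 40.10° × sin 270.211° = -0.64412, so δ = -40.100°.
At local noon the hour angle is zero, so the zenith angle equals |φ − δ| = |+34.7° − (-40.100°)| = 74.800°.
Elevation = 90° − 74.800° = 15.2°.

15.2°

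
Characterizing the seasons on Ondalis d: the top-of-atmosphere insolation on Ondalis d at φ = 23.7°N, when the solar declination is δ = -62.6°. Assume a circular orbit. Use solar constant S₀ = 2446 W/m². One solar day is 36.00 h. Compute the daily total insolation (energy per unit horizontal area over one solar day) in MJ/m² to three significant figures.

2.42 MJ/m²

cos H₀ = −tan(+23.7°) tan(-62.600°) = 0.8469, H₀ = 0.5607 rad.
Bracket: H₀ sin φ sin δ + cos φ cos δ sin H₀ = 0.5607×0.40195×-0.88782 + 0.91566×0.46020×0.53182 = -0.200091 + 0.224102 = 0.024011.
Q̄ = (S₀/π) × [bracket] = (2446/π) × 0.024011 = 18.695 W/m².
Daily total = Q̄ × 36.00 h × 3600 s/h = 18.695 × 36.00 × 3600 / 10⁶ = 2.423 MJ/m².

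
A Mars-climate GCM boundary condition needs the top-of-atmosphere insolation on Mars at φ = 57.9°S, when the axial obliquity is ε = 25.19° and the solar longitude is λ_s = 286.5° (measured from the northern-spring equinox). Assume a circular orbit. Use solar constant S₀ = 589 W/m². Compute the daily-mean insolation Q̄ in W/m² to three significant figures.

Q̄ ≈ 217 W/m²

Solar declination: sin δ = sin ε · sin λ_s = sin 25.19° × sin 286.5° = -0.40809, so δ = -24.085°.
cos H₀ = −tan(-57.9°) tan(-24.085°) = -0.7126, H₀ = 2.3640 rad.
Bracket: H₀ sin φ sin δ + cos φ cos δ sin H₀ = 2.3640×-0.84712×-0.40809 + 0.53140×0.91294×0.70157 = 0.817238 + 0.340357 = 1.157595.
Q̄ = (S₀/π) × [bracket] = (589/π) × 1.157595 = 217.0 W/m².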